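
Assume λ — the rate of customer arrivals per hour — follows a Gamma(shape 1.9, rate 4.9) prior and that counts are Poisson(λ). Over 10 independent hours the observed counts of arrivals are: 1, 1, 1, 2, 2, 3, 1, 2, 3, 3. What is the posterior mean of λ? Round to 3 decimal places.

Posterior mean ≈ 1.403

The Poisson likelihood adds the total count to the shape and the number of exposure periods to the rate. Here ∑xᵢ = 19 and n = 10, so shape 1.9→20.9 and rate 4.9→14.9.
E[λ | data] = 20.9/14.9 = 1.403.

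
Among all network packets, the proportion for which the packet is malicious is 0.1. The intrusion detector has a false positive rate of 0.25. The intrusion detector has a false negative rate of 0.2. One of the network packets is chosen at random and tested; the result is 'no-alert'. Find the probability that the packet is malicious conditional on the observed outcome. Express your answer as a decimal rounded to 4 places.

Let H be the event that the packet is malicious. P(H) = 0.1, so P(¬H) = 0.9. With E the 'no-alert' result, P(E|H) = 0.2 and P(E|¬H) = 0.75.
P(E) = 0.2·0.1 + 0.75·0.9 = 0.020000 + 0.67500 = 0.69500.
By Bayes' theorem, P(H|E) = 0.020000 / 0.69500 = 0.0288.

P(H | E) ≈ 0.0288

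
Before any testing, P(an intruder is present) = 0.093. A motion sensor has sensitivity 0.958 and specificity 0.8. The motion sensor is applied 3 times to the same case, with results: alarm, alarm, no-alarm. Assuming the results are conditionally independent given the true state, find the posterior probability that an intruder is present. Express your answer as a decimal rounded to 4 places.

Posterior P(H) ≈ 0.1099

With H the event that an intruder is present, the joint likelihood of the observed sequence is P(data|H) = 0.958·0.958·0.042 = 0.038546 and P(data|¬H) = 0.2·0.2·0.8 = 0.032000.
Bayes: P(H|data) = 0.093·0.038546 / (0.093·0.038546 + 0.907·0.032000) = 0.0035848/0.032609 = 0.1099.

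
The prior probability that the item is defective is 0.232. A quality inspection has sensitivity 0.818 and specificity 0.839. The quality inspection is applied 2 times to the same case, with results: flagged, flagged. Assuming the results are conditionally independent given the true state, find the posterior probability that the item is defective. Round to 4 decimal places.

Posterior P(H) ≈ 0.8863

Let H be the event that the item is defective; start with P(H) = 0.232. P('flagged'|H) = 0.818, P('flagged'|¬H) = 0.161.
Update on result 1 ('flagged'): P(H) ← 0.818·0.2320 / (0.818·0.2320 + 0.161·0.7680) = 0.18978/0.31342 = 0.6055.
Update on result 2 ('flagged'): P(H) ← 0.818·0.6055 / (0.818·0.6055 + 0.161·0.3945) = 0.49529/0.55881 = 0.8863.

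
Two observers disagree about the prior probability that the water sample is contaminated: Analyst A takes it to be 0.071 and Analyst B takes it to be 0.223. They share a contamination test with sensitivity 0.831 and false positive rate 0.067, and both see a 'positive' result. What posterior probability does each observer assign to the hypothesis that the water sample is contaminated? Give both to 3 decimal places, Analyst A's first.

Analyst A: 0.487; Analyst B: 0.781

P('+'|H) = 0.831, P('+'|¬H) = 0.067.
Analyst A: numerator 0.831·0.071 = 0.059001; evidence = 0.059001+0.067·0.929 = 0.12124; posterior = 0.487.
Analyst B: numerator 0.831·0.223 = 0.18531; evidence = 0.18531+0.067·0.777 = 0.23737; posterior = 0.781.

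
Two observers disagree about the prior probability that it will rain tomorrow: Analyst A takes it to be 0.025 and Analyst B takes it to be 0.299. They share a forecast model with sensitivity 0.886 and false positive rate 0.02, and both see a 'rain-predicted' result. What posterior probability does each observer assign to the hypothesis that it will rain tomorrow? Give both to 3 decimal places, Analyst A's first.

Analyst A: 0.532; Analyst B: 0.950

The likelihood ratio for a 'rain-predicted' result is 0.886/0.02 = 44.300.
Analyst A: prior odds 0.025/0.975 = 0.025641; posterior odds 1.1359; posterior probability 0.532.
Analyst B: prior odds 0.299/0.701 = 0.42653; posterior odds 18.895; posterior probability 0.950.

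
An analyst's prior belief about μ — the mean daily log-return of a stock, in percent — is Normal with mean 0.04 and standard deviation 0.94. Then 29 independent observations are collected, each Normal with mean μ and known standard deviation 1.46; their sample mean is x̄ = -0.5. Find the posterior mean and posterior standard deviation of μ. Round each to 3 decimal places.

Posterior mean ≈ -0.459; posterior SD ≈ 0.260

With known σ, the Normal prior is conjugate. Weight on the data is w = (n/σ²)/(n/σ² + 1/τ₀²) = 13.6048/(13.6048+1.13173) = 0.92320.
Posterior mean = w·x̄ + (1−w)·μ₀ = 0.92320·-0.5 + 0.076798·0.04 = -0.459. Posterior variance = 1/(13.6048+1.13173) = 0.0678585, so SD = 0.260.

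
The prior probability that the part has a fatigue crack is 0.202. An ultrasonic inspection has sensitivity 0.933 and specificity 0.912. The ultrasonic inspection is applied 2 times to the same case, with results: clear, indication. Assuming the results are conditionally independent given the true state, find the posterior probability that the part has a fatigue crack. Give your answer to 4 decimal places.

Posterior P(H) ≈ 0.1647

With H the event that the part has a fatigue crack, the joint likelihood of the observed sequence is P(data|H) = 0.067·0.933 = 0.062511 and P(data|¬H) = 0.912·0.088 = 0.080256.
Bayes: P(H|data) = 0.202·0.062511 / (0.202·0.062511 + 0.798·0.080256) = 0.012627/0.076672 = 0.1647.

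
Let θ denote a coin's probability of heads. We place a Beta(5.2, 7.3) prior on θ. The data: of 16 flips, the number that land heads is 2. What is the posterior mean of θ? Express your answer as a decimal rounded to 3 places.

The binomial likelihood is conjugate to the Beta prior: with 2 successes and 14 failures, the posterior is Beta(5.2+2, 7.3+14) = Beta(7.2, 21.3).
E[θ | data] = 7.2/(7.2+21.3) = 0.253.

Posterior mean ≈ 0.253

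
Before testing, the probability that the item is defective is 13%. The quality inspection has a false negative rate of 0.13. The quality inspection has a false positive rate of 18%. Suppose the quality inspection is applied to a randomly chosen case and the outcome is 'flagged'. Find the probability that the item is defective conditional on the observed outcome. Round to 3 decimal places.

P(H | E) ≈ 0.419

Write H for 'the item is defective'. Prior odds H:¬H = 0.13/0.87 = 0.14943. For the 'flagged' outcome, the likelihood ratio is 0.87/0.18 = 4.8333.
Posterior odds = 0.14943 × 4.8333 = 0.72222, so P(H|E) = 0.72222/(1+0.72222) = 0.419.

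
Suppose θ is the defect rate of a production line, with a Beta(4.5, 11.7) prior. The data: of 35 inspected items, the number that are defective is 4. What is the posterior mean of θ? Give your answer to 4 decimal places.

Posterior mean ≈ 0.1660

The binomial likelihood is conjugate to the Beta prior: with 4 successes and 31 failures, the posterior is Beta(4.5+4, 11.7+31) = Beta(8.5, 42.7).
Posterior mean = α/(α+β) = 8.5/51.2 = 0.1660.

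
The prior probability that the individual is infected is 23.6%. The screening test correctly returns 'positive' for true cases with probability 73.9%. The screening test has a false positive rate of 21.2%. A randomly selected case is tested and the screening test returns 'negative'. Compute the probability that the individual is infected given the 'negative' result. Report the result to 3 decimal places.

Let H be the event that the individual is infected. P(H) = 0.236, so P(¬H) = 0.764. With E the 'negative' result, P(E|H) = 0.261 and P(E|¬H) = 0.788.
P(E) = 0.261·0.236 + 0.788·0.764 = 0.061596 + 0.60203 = 0.66363.
By Bayes' theorem, P(H|E) = 0.061596 / 0.66363 = 0.093.

P(H | E) ≈ 0.093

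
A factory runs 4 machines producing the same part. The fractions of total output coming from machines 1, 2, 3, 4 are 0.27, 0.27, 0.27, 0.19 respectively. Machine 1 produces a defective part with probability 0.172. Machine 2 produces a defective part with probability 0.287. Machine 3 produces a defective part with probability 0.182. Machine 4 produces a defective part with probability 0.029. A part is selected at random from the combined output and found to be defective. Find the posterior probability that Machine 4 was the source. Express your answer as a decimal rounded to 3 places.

Tabulate prior·likelihood by source: [1] prior 0.27, lik 0.172, product 0.04644; [2] prior 0.27, lik 0.287, product 0.07749; [3] prior 0.27, lik 0.182, product 0.04914; [4] prior 0.19, lik 0.029, product 0.005510.
Normalizing constant = 0.17858; the posterior for Machine 4 is its product over the sum, 0.005510/0.17858 = 0.031.

Posterior probability ≈ 0.031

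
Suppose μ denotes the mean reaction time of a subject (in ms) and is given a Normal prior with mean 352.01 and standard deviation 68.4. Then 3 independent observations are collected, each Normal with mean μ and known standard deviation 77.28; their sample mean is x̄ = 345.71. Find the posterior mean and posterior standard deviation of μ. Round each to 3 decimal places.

Posterior mean ≈ 347.591; posterior SD ≈ 37.370

With known σ, the Normal prior is conjugate. Weight on the data is w = (n/σ²)/(n/σ² + 1/τ₀²) = 0.00050233/(0.00050233+0.00021374) = 0.70151.
Posterior mean = w·x̄ + (1−w)·μ₀ = 0.70151·345.71 + 0.29849·352.01 = 347.591. Posterior variance = 1/(0.00050233+0.00021374) = 1396.51, so SD = 37.370.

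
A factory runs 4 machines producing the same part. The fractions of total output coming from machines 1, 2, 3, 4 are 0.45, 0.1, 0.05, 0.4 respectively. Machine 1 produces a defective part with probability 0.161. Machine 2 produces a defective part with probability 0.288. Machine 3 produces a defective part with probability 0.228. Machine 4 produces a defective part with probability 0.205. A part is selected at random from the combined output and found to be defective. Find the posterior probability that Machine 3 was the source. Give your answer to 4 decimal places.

P(defective|M1) = 0.161; P(defective|M2) = 0.288; P(defective|M3) = 0.228; P(defective|M4) = 0.205.
Prior × likelihood for each source: 0.45·0.161=0.07245, 0.1·0.288=0.02880, 0.05·0.228=0.01140, 0.4·0.205=0.08200. Summing gives P(defective) = 0.19465.
P(Machine 3 | defective) = 0.01140 / 0.19465 = 0.0586.

Posterior probability ≈ 0.0586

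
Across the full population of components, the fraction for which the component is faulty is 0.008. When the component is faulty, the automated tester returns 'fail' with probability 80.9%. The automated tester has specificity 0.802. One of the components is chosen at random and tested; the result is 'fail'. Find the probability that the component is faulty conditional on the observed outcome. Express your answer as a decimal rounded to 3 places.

P(H | E) ≈ 0.032

Write H for 'the component is faulty'. Prior odds H:¬H = 0.008/0.992 = 0.0080645. For the 'fail' outcome, the likelihood ratio is 0.809/0.198 = 4.0859.
Posterior odds = 0.0080645 × 4.0859 = 0.032950, so P(H|E) = 0.032950/(1+0.032950) = 0.032.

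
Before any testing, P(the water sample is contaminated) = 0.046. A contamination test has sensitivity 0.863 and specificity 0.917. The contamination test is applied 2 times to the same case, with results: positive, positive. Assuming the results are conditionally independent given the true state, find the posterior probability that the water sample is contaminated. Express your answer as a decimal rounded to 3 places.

Posterior P(H) ≈ 0.839

Let H be the event that the water sample is contaminated; start with P(H) = 0.046. P('positive'|H) = 0.863, P('positive'|¬H) = 0.083.
Update on result 1 ('positive'): P(H) ← 0.863·0.0460 / (0.863·0.0460 + 0.083·0.9540) = 0.039698/0.11888 = 0.3339.
Update on result 2 ('positive'): P(H) ← 0.863·0.3339 / (0.863·0.3339 + 0.083·0.6661) = 0.28818/0.34347 = 0.8390.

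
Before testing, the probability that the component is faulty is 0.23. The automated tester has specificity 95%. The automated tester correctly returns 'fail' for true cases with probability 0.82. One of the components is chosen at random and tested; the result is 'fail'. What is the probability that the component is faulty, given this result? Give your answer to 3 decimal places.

Let H be the event that the component is faulty. P(H) = 0.23, so P(¬H) = 0.77. With E the 'fail' result, P(E|H) = 0.82 and P(E|¬H) = 0.05.
P(E) = 0.82·0.23 + 0.05·0.77 = 0.18860 + 0.038500 = 0.22710.
By Bayes' theorem, P(H|E) = 0.18860 / 0.22710 = 0.830.

P(H | E) ≈ 0.830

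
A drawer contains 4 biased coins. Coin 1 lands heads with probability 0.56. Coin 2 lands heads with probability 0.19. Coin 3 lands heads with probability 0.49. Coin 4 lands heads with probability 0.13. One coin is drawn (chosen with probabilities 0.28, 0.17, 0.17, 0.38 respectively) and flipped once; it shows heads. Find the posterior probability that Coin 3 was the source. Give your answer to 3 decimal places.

Posterior probability ≈ 0.259

Tabulate prior·likelihood by source: [1] prior 0.28, lik 0.56, product 0.1568; [2] prior 0.17, lik 0.19, product 0.03230; [3] prior 0.17, lik 0.49, product 0.08330; [4] prior 0.38, lik 0.13, product 0.04940.
Normalizing constant = 0.32180; the posterior for Coin 3 is its product over the sum, 0.08330/0.32180 = 0.259.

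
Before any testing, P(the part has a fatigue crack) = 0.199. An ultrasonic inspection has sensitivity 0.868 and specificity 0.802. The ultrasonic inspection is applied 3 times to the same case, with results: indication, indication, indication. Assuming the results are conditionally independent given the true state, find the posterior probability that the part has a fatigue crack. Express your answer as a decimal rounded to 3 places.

With H the event that the part has a fatigue crack, the joint likelihood of the observed sequence is P(data|H) = 0.868·0.868·0.868 = 0.65397 and P(data|¬H) = 0.198·0.198·0.198 = 0.0077624.
Bayes: P(H|data) = 0.199·0.65397 / (0.199·0.65397 + 0.801·0.0077624) = 0.13014/0.13636 = 0.9544.

Posterior P(H) ≈ 0.954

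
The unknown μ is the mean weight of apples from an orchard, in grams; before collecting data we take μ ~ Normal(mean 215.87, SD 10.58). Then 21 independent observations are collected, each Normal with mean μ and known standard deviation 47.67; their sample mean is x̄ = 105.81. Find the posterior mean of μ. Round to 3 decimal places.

Prior precision 1/τ₀² = 1/10.58² = 0.00893364; data precision n/σ² = 21/47.67² = 0.00924121.
Posterior precision = 0.00893364 + 0.00924121 = 0.0181749.
Posterior mean = (0.00893364·215.87 + 0.00924121·105.81) / 0.0181749 = 159.909.

Posterior mean ≈ 159.909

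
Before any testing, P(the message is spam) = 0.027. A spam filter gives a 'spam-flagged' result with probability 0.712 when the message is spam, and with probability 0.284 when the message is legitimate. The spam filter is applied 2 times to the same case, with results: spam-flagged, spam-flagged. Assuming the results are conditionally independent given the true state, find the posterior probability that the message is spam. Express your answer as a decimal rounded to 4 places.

With H the event that the message is spam, the joint likelihood of the observed sequence is P(data|H) = 0.712·0.712 = 0.50694 and P(data|¬H) = 0.284·0.284 = 0.080656.
Bayes: P(H|data) = 0.027·0.50694 / (0.027·0.50694 + 0.973·0.080656) = 0.013687/0.092166 = 0.1485.

Posterior P(H) ≈ 0.1485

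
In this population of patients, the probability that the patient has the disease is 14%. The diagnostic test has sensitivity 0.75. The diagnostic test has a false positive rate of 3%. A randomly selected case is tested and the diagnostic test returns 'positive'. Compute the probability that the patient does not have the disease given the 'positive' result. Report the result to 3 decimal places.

P(¬H | E) ≈ 0.197

Write H for 'the patient has the disease'. Prior odds H:¬H = 0.14/0.86 = 0.16279. For the 'positive' outcome, the likelihood ratio is 0.75/0.03 = 25.000.
Posterior odds = 0.16279 × 25.000 = 4.0698, so P(H|E) = 4.0698/(1+4.0698) = 0.803. Then P(¬H|E) = 1 − 0.803 = 0.197.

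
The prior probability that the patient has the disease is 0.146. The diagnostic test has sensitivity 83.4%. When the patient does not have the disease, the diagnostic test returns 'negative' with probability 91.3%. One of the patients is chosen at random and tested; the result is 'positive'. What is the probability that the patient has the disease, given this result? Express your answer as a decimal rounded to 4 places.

P(H | E) ≈ 0.6210

Write H for 'the patient has the disease'. Prior odds H:¬H = 0.146/0.854 = 0.17096. For the 'positive' outcome, the likelihood ratio is 0.834/0.087 = 9.5862.
Posterior odds = 0.17096 × 9.5862 = 1.6389, so P(H|E) = 1.6389/(1+1.6389) = 0.6210.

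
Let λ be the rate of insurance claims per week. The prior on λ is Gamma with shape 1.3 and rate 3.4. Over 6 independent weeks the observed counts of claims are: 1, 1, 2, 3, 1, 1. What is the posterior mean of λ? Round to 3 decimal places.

Posterior mean ≈ 1.096

Total count ∑xᵢ = 9 over n = 6 weeks.
Gamma is conjugate to the Poisson likelihood: posterior is Gamma(shape = 1.3+9 = 10.3, rate = 3.4+6 = 9.4).
E[λ | data] = 10.3/9.4 = 1.096.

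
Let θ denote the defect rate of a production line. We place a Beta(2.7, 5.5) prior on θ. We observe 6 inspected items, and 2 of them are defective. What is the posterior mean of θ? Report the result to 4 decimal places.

Posterior mean ≈ 0.3310

The binomial likelihood is conjugate to the Beta prior: with 2 successes and 4 failures, the posterior is Beta(2.7+2, 5.5+4) = Beta(4.7, 9.5).
Posterior mean = α/(α+β) = 4.7/14.2 = 0.3310.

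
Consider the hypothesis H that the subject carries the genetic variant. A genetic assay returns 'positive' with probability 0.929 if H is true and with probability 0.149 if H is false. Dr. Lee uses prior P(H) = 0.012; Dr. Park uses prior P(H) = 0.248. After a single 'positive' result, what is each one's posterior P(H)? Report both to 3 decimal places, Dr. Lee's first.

P('+'|H) = 0.929, P('+'|¬H) = 0.149.
Dr. Lee: numerator 0.929·0.012 = 0.011148; evidence = 0.011148+0.149·0.988 = 0.15836; posterior = 0.070.
Dr. Park: numerator 0.929·0.248 = 0.23039; evidence = 0.23039+0.149·0.752 = 0.34244; posterior = 0.673.

Dr. Lee: 0.070; Dr. Park: 0.673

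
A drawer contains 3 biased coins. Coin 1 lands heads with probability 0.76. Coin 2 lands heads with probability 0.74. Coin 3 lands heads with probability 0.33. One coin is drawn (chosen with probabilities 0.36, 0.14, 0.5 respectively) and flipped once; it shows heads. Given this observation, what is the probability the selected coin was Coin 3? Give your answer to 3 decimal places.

Tabulate prior·likelihood by source: [1] prior 0.36, lik 0.76, product 0.2736; [2] prior 0.14, lik 0.74, product 0.1036; [3] prior 0.5, lik 0.33, product 0.1650.
Normalizing constant = 0.54220; the posterior for Coin 3 is its product over the sum, 0.1650/0.54220 = 0.304.

Posterior probability ≈ 0.304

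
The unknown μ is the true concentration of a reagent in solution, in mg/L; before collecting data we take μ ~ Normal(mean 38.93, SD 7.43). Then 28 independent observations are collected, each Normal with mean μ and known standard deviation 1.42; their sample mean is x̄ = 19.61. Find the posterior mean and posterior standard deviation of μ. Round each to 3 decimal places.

With known σ, the Normal prior is conjugate. Weight on the data is w = (n/σ²)/(n/σ² + 1/τ₀²) = 13.8861/(13.8861+0.0181143) = 0.99870.
Posterior mean = w·x̄ + (1−w)·μ₀ = 0.99870·19.61 + 0.0013028·38.93 = 19.635. Posterior variance = 1/(13.8861+0.0181143) = 0.0719205, so SD = 0.268.

Posterior mean ≈ 19.635; posterior SD ≈ 0.268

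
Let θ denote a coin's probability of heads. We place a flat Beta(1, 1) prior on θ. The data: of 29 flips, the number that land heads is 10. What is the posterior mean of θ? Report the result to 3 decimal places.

Observing 10 successes and 19 failures updates Beta(1, 1) by adding the success and failure counts to the two shape parameters: α = 1+10 = 11, β = 1+19 = 20.
Posterior mean = α/(α+β) = 11/31 = 0.355.

Posterior mean ≈ 0.355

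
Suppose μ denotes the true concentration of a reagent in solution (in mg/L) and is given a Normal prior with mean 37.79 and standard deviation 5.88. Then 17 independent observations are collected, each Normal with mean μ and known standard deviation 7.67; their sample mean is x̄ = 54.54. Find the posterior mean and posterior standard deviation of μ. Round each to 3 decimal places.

Posterior mean ≈ 53.016; posterior SD ≈ 1.774

With known σ, the Normal prior is conjugate. Weight on the data is w = (n/σ²)/(n/σ² + 1/τ₀²) = 0.288974/(0.288974+0.0289231) = 0.90902.
Posterior mean = w·x̄ + (1−w)·μ₀ = 0.90902·54.54 + 0.090983·37.79 = 53.016. Posterior variance = 1/(0.288974+0.0289231) = 3.14568, so SD = 1.774.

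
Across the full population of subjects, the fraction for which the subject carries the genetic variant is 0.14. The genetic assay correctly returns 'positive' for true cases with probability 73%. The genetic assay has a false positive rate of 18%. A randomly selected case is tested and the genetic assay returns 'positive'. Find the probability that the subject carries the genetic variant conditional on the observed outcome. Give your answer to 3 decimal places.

P(H | E) ≈ 0.398

Let H be the event that the subject carries the genetic variant. P(H) = 0.14, so P(¬H) = 0.86. With E the 'positive' result, P(E|H) = 0.73 and P(E|¬H) = 0.18.
P(E) = 0.73·0.14 + 0.18·0.86 = 0.10220 + 0.15480 = 0.25700.
By Bayes' theorem, P(H|E) = 0.10220 / 0.25700 = 0.398.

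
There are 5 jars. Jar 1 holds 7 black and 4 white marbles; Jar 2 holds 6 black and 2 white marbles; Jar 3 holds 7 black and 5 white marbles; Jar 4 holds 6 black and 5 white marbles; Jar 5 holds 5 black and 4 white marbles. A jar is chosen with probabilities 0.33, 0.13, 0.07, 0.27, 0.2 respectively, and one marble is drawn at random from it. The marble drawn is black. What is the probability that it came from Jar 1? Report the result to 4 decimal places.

Posterior probability ≈ 0.3461

P(black|Jar 1) = 0.6364; P(black|Jar 2) = 0.75; P(black|Jar 3) = 0.5833; P(black|Jar 4) = 0.5455; P(black|Jar 5) = 0.5556.
Prior × likelihood for each source: 0.33·0.6364=0.2100, 0.13·0.75=0.09750, 0.07·0.5833=0.04083, 0.27·0.5455=0.1473, 0.2·0.5556=0.1111. Summing gives P(black) = 0.60672.
P(Jar 1 | black) = 0.2100 / 0.60672 = 0.3461.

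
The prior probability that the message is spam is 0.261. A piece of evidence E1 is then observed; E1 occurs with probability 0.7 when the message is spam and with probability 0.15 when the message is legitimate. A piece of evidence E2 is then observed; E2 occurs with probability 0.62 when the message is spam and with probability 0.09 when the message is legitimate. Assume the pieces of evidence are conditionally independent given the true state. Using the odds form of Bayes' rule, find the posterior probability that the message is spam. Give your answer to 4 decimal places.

Posterior probability ≈ 0.9191

Prior odds = 0.261/(1−0.261) = 0.35318.
Likelihood ratio for E1 = 0.7/0.15 = 4.6667.
Likelihood ratio for E2 = 0.62/0.09 = 6.8889.
Posterior odds = prior odds × LR₁ × LR₂ = 11.354.
Posterior probability = odds/(1+odds) = 11.354/12.354 = 0.9191.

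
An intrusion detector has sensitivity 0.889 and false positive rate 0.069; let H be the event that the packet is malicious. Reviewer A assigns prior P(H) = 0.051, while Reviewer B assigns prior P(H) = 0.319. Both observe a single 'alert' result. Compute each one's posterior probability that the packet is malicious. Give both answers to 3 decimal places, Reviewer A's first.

P('+'|H) = 0.889, P('+'|¬H) = 0.069.
Reviewer A: numerator 0.889·0.051 = 0.045339; evidence = 0.045339+0.069·0.949 = 0.11082; posterior = 0.409.
Reviewer B: numerator 0.889·0.319 = 0.28359; evidence = 0.28359+0.069·0.681 = 0.33058; posterior = 0.858.

Reviewer A: 0.409; Reviewer B: 0.858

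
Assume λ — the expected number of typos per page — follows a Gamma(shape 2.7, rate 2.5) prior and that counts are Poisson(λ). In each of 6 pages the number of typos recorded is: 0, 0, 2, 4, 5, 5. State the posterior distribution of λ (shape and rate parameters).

Posterior: Gamma(shape=18.7, rate=8.5)

Total count ∑xᵢ = 16 over n = 6 pages.
Gamma is conjugate to the Poisson likelihood: posterior is Gamma(shape = 2.7+16 = 18.7, rate = 2.5+6 = 8.5).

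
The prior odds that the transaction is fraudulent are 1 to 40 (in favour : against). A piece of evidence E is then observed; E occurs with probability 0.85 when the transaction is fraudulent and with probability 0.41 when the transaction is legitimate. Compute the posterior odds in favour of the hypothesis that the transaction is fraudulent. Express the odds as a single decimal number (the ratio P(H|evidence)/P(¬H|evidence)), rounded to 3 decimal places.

Posterior odds ≈ 0.052

Prior odds = 1/40 = 0.025000. In log-odds, ln(0.025000) = -3.6889.
Add log likelihood ratio: ln(2.0732) = 0.72908.
Posterior log-odds = -2.9598, so posterior odds = exp(-2.9598) = 0.051829.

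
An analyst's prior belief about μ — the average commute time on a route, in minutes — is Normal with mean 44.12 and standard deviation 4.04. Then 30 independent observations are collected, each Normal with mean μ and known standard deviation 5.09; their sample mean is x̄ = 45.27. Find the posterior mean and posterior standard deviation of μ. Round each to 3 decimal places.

Prior precision 1/τ₀² = 1/4.04² = 0.0612685; data precision n/σ² = 30/5.09² = 1.15794.
Posterior precision = 0.0612685 + 1.15794 = 1.21921, giving posterior SD = 1/√1.21921 = 0.906.
Posterior mean = (0.0612685·44.12 + 1.15794·45.27) / 1.21921 = 45.212.

Posterior mean ≈ 45.212; posterior SD ≈ 0.906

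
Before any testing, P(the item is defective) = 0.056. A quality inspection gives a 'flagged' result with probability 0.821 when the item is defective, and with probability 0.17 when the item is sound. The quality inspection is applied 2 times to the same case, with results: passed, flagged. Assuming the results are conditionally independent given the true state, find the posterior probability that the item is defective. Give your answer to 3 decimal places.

Posterior P(H) ≈ 0.058

Let H be the event that the item is defective; start with P(H) = 0.056. P('flagged'|H) = 0.821, P('flagged'|¬H) = 0.17.
Update on result 1 ('passed'): P(H) ← 0.179·0.0560 / (0.179·0.0560 + 0.83·0.9440) = 0.010024/0.79354 = 0.0126.
Update on result 2 ('flagged'): P(H) ← 0.821·0.0126 / (0.821·0.0126 + 0.17·0.9874) = 0.010371/0.17822 = 0.0582.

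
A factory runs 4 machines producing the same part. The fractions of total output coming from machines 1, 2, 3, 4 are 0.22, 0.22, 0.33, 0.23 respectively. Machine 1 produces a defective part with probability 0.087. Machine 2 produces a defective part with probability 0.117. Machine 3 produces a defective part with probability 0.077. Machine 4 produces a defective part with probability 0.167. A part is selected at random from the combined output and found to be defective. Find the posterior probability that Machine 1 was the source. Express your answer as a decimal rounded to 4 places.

Posterior probability ≈ 0.1761

P(defective|M1) = 0.087; P(defective|M2) = 0.117; P(defective|M3) = 0.077; P(defective|M4) = 0.167.
Prior × likelihood for each source: 0.22·0.087=0.01914, 0.22·0.117=0.02574, 0.33·0.077=0.02541, 0.23·0.167=0.03841. Summing gives P(defective) = 0.10870.
P(Machine 1 | defective) = 0.01914 / 0.10870 = 0.1761.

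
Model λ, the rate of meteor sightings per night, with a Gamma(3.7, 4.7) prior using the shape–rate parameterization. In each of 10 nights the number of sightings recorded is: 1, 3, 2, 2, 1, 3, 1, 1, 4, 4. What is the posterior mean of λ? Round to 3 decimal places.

Total count ∑xᵢ = 22 over n = 10 nights.
Gamma is conjugate to the Poisson likelihood: posterior is Gamma(shape = 3.7+22 = 25.7, rate = 4.7+10 = 14.7).
Posterior mean = shape/rate = 25.7/14.7 = 1.748.

Posterior mean ≈ 1.748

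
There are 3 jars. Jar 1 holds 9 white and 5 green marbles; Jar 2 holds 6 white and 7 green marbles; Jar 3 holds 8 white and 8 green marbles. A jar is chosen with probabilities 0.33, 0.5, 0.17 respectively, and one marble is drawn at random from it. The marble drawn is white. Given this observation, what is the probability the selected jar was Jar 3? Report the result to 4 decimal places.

Tabulate prior·likelihood by source: [1] prior 0.33, lik 0.6429, product 0.2121; [2] prior 0.5, lik 0.4615, product 0.2308; [3] prior 0.17, lik 0.5, product 0.08500.
Normalizing constant = 0.52791; the posterior for Jar 3 is its product over the sum, 0.08500/0.52791 = 0.1610.

Posterior probability ≈ 0.1610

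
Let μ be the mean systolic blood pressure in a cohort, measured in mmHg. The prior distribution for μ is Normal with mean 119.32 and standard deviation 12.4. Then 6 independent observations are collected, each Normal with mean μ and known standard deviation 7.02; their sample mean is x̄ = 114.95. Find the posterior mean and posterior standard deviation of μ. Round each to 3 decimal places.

Posterior mean ≈ 115.172; posterior SD ≈ 2.792

With known σ, the Normal prior is conjugate. Weight on the data is w = (n/σ²)/(n/σ² + 1/τ₀²) = 0.121752/(0.121752+0.00650364) = 0.94929.
Posterior mean = w·x̄ + (1−w)·μ₀ = 0.94929·114.95 + 0.050708·119.32 = 115.172. Posterior variance = 1/(0.121752+0.00650364) = 7.79691, so SD = 2.792.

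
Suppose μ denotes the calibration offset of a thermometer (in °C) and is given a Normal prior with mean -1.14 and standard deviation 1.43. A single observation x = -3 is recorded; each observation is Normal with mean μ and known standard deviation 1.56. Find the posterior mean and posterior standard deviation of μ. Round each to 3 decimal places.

Posterior mean ≈ -1.989; posterior SD ≈ 1.054

Prior precision 1/τ₀² = 1/1.43² = 0.489021; data precision n/σ² = 1/1.56² = 0.410914.
Posterior precision = 0.489021 + 0.410914 = 0.899935, giving posterior SD = 1/√0.899935 = 1.054.
Posterior mean = (0.489021·-1.14 + 0.410914·-3) / 0.899935 = -1.989.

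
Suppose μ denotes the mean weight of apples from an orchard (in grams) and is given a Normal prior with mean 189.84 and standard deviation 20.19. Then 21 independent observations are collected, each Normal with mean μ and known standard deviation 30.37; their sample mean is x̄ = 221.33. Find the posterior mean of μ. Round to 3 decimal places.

Posterior mean ≈ 218.267

Prior precision 1/τ₀² = 1/20.19² = 0.00245317; data precision n/σ² = 21/30.37² = 0.0227683.
Posterior precision = 0.00245317 + 0.0227683 = 0.0252214.
Posterior mean = (0.00245317·189.84 + 0.0227683·221.33) / 0.0252214 = 218.267.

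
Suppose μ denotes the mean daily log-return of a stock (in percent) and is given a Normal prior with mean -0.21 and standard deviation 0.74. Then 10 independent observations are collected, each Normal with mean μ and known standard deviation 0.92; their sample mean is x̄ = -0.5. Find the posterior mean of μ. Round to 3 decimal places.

Posterior mean ≈ -0.461

Prior precision 1/τ₀² = 1/0.74² = 1.82615; data precision n/σ² = 10/0.92² = 11.8147.
Posterior precision = 1.82615 + 11.8147 = 13.6409.
Posterior mean = (1.82615·-0.21 + 11.8147·-0.5) / 13.6409 = -0.461.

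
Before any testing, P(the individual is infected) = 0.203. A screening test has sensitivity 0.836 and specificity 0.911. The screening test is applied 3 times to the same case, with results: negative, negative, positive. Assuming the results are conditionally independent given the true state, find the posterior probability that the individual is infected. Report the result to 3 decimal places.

Posterior P(H) ≈ 0.072

With H the event that the individual is infected, the joint likelihood of the observed sequence is P(data|H) = 0.164·0.164·0.836 = 0.022485 and P(data|¬H) = 0.911·0.911·0.089 = 0.073863.
Bayes: P(H|data) = 0.203·0.022485 / (0.203·0.022485 + 0.797·0.073863) = 0.0045645/0.063433 = 0.0720.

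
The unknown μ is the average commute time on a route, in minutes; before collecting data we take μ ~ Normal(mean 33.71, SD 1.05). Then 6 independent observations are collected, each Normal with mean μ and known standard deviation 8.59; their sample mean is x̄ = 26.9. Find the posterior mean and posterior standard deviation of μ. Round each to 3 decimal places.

Posterior mean ≈ 33.150; posterior SD ≈ 1.006

With known σ, the Normal prior is conjugate. Weight on the data is w = (n/σ²)/(n/σ² + 1/τ₀²) = 0.0813139/(0.0813139+0.907029) = 0.082273.
Posterior mean = w·x̄ + (1−w)·μ₀ = 0.082273·26.9 + 0.91773·33.71 = 33.150. Posterior variance = 1/(0.0813139+0.907029) = 1.01179, so SD = 1.006.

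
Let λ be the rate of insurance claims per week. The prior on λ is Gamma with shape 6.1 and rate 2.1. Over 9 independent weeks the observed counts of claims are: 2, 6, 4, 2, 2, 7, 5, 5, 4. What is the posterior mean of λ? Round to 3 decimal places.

Posterior mean ≈ 3.883

The Poisson likelihood adds the total count to the shape and the number of exposure periods to the rate. Here ∑xᵢ = 37 and n = 9, so shape 6.1→43.1 and rate 2.1→11.1.
E[λ | data] = 43.1/11.1 = 3.883.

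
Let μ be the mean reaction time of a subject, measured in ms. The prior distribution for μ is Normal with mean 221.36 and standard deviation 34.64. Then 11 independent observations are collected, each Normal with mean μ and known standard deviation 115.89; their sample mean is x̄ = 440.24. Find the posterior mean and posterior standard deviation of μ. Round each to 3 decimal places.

Posterior mean ≈ 329.850; posterior SD ≈ 24.600

With known σ, the Normal prior is conjugate. Weight on the data is w = (n/σ²)/(n/σ² + 1/τ₀²) = 0.00081903/(0.00081903+0.00083338) = 0.49566.
Posterior mean = w·x̄ + (1−w)·μ₀ = 0.49566·440.24 + 0.50434·221.36 = 329.850. Posterior variance = 1/(0.00081903+0.00083338) = 605.175, so SD = 24.600.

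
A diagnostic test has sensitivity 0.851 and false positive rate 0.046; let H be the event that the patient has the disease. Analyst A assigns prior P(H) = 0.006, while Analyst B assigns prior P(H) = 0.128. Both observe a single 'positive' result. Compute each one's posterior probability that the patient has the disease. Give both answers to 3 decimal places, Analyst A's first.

The likelihood ratio for a 'positive' result is 0.851/0.046 = 18.500.
Analyst A: prior odds 0.006/0.994 = 0.0060362; posterior odds 0.11167; posterior probability 0.100.
Analyst B: prior odds 0.128/0.872 = 0.14679; posterior odds 2.7156; posterior probability 0.731.

Analyst A: 0.100; Analyst B: 0.731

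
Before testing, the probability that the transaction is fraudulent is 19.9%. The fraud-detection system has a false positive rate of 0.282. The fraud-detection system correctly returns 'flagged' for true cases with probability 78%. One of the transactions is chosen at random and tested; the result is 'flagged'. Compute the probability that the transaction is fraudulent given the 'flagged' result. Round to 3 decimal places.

Let H be the event that the transaction is fraudulent. P(H) = 0.199, so P(¬H) = 0.801. With E the 'flagged' result, P(E|H) = 0.78 and P(E|¬H) = 0.282.
P(E) = 0.78·0.199 + 0.282·0.801 = 0.15522 + 0.22588 = 0.38110.
By Bayes' theorem, P(H|E) = 0.15522 / 0.38110 = 0.407.

P(H | E) ≈ 0.407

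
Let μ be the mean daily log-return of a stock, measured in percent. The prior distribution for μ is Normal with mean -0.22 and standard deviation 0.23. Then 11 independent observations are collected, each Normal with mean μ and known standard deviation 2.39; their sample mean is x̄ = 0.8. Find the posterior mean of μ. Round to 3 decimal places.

Posterior mean ≈ -0.126

With known σ, the Normal prior is conjugate. Weight on the data is w = (n/σ²)/(n/σ² + 1/τ₀²) = 1.92574/(1.92574+18.9036) = 0.092453.
Posterior mean = w·x̄ + (1−w)·μ₀ = 0.092453·0.8 + 0.90755·-0.22 = -0.126.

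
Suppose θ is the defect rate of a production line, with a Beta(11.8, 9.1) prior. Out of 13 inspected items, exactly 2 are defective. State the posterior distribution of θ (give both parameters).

Observing 2 successes and 11 failures updates Beta(11.8, 9.1) by adding the success and failure counts to the two shape parameters: α = 11.8+2 = 13.8, β = 9.1+11 = 20.1.

Posterior: Beta(13.8, 20.1)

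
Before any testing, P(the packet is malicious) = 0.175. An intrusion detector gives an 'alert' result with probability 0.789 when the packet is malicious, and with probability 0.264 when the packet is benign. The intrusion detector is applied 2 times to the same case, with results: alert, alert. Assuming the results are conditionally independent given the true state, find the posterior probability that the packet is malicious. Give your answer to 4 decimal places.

With H the event that the packet is malicious, the joint likelihood of the observed sequence is P(data|H) = 0.789·0.789 = 0.62252 and P(data|¬H) = 0.264·0.264 = 0.069696.
Bayes: P(H|data) = 0.175·0.62252 / (0.175·0.62252 + 0.825·0.069696) = 0.10894/0.16644 = 0.6545.

Posterior P(H) ≈ 0.6545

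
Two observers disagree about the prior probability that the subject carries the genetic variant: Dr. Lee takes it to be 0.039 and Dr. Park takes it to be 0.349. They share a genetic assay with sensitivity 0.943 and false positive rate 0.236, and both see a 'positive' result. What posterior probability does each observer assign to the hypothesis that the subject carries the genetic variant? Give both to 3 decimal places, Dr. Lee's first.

Dr. Lee: 0.140; Dr. Park: 0.682

P('+'|H) = 0.943, P('+'|¬H) = 0.236.
Dr. Lee: numerator 0.943·0.039 = 0.036777; evidence = 0.036777+0.236·0.961 = 0.26357; posterior = 0.140.
Dr. Park: numerator 0.943·0.349 = 0.32911; evidence = 0.32911+0.236·0.651 = 0.48274; posterior = 0.682.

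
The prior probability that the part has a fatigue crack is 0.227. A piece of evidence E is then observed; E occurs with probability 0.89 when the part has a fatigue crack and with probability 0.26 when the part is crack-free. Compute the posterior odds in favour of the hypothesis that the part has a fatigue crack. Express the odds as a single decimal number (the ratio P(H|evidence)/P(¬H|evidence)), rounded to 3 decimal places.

Prior odds = 0.227/(1−0.227) = 0.29366.
Likelihood ratio for E = 0.89/0.26 = 3.4231.
Posterior odds = prior odds × LR = 1.0052.

Posterior odds ≈ 1.005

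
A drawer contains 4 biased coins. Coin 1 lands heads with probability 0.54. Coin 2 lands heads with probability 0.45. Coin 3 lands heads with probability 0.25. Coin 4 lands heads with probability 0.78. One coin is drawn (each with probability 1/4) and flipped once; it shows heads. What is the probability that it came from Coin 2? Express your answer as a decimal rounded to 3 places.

Tabulate prior·likelihood by source: [1] prior 0.25, lik 0.54, product 0.1350; [2] prior 0.25, lik 0.45, product 0.1125; [3] prior 0.25, lik 0.25, product 0.06250; [4] prior 0.25, lik 0.78, product 0.1950.
Normalizing constant = 0.50500; the posterior for Coin 2 is its product over the sum, 0.1125/0.50500 = 0.223.

Posterior probability ≈ 0.223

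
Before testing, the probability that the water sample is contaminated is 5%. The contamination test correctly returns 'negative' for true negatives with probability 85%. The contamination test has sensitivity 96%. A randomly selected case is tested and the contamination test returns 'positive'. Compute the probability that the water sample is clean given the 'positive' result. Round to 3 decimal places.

Write H for 'the water sample is contaminated'. Prior odds H:¬H = 0.05/0.95 = 0.052632. For the 'positive' outcome, the likelihood ratio is 0.96/0.15 = 6.4000.
Posterior odds = 0.052632 × 6.4000 = 0.33684, so P(H|E) = 0.33684/(1+0.33684) = 0.252. Then P(¬H|E) = 1 − 0.252 = 0.748.

P(¬H | E) ≈ 0.748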